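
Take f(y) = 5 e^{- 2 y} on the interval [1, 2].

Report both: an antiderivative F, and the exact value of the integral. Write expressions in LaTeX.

Antiderivative: F(y) = - \frac{5 e^{- 2 y}}{2}; value = - \frac{5}{2 e^{4}} + \frac{5}{2 e^{2}}

Recover f(y) by differentiating a candidate F(y); any mismatch rules it out.
F(y) = - \frac{5 e^{- 2 y}}{2} is an antiderivative of f.
Check: d/dy[- \frac{5 e^{- 2 y}}{2}] = 5 e^{- 2 y} = f(y).
F(2) = - \frac{5}{2 e^{4}}; F(1) = - \frac{5}{2 e^{2}}.
Integral = F(2) - F(1) = - \frac{5}{2 e^{4}} + \frac{5}{2 e^{2}}.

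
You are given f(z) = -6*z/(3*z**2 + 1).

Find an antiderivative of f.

An antiderivative is F(z) = -log(3*z**2 + 1).

f matches the chain-rule pattern g'(h)*h' with inner function h(z) = 3*z**2 + 1; substituting u = h(z) collapses the integral.
Check: d/dz[-log(3*z**2 + 1)] = -6*z/(3*z**2 + 1) = f(z).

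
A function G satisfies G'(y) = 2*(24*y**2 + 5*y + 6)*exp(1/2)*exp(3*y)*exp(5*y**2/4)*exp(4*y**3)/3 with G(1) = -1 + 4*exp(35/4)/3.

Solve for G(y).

G'(y) matches the chain-rule pattern g'(h)*h' with inner function h(y) = 4*y**3 + 5*y**2/4 + 3*y + 1/2; substituting u = h(y) collapses the integral.
A general antiderivative is 4*exp(4*y**3 + 5*y**2/4 + 3*y + 1/2)/3 + C.
The condition gives C = -1 + 4*exp(35/4)/3 - (4*exp(35/4)/3) = -1.
So G(y) = (4*exp(4*y**3 + 5*y**2/4 + 3*y + 1/2) - 3)/3.
Check: d/dy[(4*exp(4*y**3 + 5*y**2/4 + 3*y + 1/2) - 3)/3] = 16*y**2*exp(1/2)*exp(3*y)*exp(5*y**2/4)*exp(4*y**3) + 10*y*exp(1/2)*exp(3*y)*exp(5*y**2/4)*exp(4*y**3)/3 + 4*exp(1/2)*exp(3*y)*exp(5*y**2/4)*exp(4*y**3), which equals G'(y).

G(y) = (4*exp(4*y**3 + 5*y**2/4 + 3*y + 1/2) - 3)/3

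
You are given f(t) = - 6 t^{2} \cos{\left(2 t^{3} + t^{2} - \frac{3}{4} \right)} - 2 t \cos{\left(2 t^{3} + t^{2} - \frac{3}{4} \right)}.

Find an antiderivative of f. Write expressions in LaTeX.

An antiderivative is F(t) = - \sin{\left(2 t^{3} + t^{2} - \frac{3}{4} \right)}.

f matches the chain-rule pattern g'(h)*h' with inner function h(t) = 2 t^{3} + t^{2} - \frac{3}{4}; substituting u = h(t) collapses the integral.
Check: d/dt[- \sin{\left(2 t^{3} + t^{2} - \frac{3}{4} \right)}] = - 6 t^{2} \cos{\left(2 t^{3} + t^{2} - \frac{3}{4} \right)} - 2 t \cos{\left(2 t^{3} + t^{2} - \frac{3}{4} \right)} = f(t).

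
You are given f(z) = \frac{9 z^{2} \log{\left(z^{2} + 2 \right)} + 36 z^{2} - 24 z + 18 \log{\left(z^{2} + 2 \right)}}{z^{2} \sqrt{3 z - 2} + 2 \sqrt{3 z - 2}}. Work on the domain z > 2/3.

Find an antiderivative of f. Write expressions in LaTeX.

An antiderivative is F(z) = 6 \sqrt{3 z - 2} \log{\left(z^{2} + 2 \right)}.

Recognize the product-rule pattern: f = u'v + uv' with u = 6 \sqrt{3 z - 2}, v = \log{\left(z^{2} + 2 \right)}, so integration by parts undoes it.
Check: d/dz[6 \sqrt{3 z - 2} \log{\left(z^{2} + 2 \right)}] = \frac{9 z^{2} \log{\left(z^{2} + 2 \right)} + 36 z^{2} - 24 z + 18 \log{\left(z^{2} + 2 \right)}}{z^{2} \sqrt{3 z - 2} + 2 \sqrt{3 z - 2}} = f(z).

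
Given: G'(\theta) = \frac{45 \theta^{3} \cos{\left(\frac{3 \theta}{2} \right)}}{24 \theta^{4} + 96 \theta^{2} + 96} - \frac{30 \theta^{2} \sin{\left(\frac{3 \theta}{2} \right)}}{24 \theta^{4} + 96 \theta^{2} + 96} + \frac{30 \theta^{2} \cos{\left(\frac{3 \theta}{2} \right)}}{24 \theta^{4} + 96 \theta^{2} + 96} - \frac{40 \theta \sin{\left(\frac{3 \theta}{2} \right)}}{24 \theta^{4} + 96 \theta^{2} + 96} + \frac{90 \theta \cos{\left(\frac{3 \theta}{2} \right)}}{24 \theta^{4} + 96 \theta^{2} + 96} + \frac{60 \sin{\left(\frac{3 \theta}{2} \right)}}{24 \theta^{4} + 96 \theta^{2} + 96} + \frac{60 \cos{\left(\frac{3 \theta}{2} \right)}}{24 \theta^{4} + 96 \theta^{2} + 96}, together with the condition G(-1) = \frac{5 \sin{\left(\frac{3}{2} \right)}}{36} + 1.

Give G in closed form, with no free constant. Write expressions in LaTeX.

G(\theta) = \frac{12 \theta^{2} + 15 \theta \sin{\left(\frac{3 \theta}{2} \right)} + 10 \sin{\left(\frac{3 \theta}{2} \right)} + 24}{12 \theta^{2} + 24}

The integrand splits into summands that can be handled one at a time.
A general antiderivative is \frac{5 \left(\theta + \frac{2}{3}\right) \sin{\left(\frac{3 \theta}{2} \right)}}{4 \left(\theta^{2} + 2\right)} + C.
The condition gives C = \frac{5 \sin{\left(\frac{3}{2} \right)}}{36} + 1 - (\frac{5 \sin{\left(\frac{3}{2} \right)}}{36}) = 1.
So G(\theta) = \frac{12 \theta^{2} + 15 \theta \sin{\left(\frac{3 \theta}{2} \right)} + 10 \sin{\left(\frac{3 \theta}{2} \right)} + 24}{12 \theta^{2} + 24}.
Check: d/d\theta[\frac{12 \theta^{2} + 15 \theta \sin{\left(\frac{3 \theta}{2} \right)} + 10 \sin{\left(\frac{3 \theta}{2} \right)} + 24}{12 \theta^{2} + 24}] = \frac{45 \theta^{3} \cos{\left(\frac{3 \theta}{2} \right)} - 30 \theta^{2} \sin{\left(\frac{3 \theta}{2} \right)} + 30 \theta^{2} \cos{\left(\frac{3 \theta}{2} \right)} - 40 \theta \sin{\left(\frac{3 \theta}{2} \right)} + 90 \theta \cos{\left(\frac{3 \theta}{2} \right)} + 60 \sin{\left(\frac{3 \theta}{2} \right)} + 60 \cos{\left(\frac{3 \theta}{2} \right)}}{24 \theta^{4} + 96 \theta^{2} + 96}, which equals G'(\theta).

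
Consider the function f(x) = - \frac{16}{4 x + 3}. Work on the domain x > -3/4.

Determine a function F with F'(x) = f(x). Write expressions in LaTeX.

An antiderivative is F(x) = - 4 \log{\left(4 x + 3 \right)}.

An antiderivative F(x) passes only if d/dx[F] lands on f(x) exactly.
Check: d/dx[- 4 \log{\left(4 x + 3 \right)}] = - \frac{16}{4 x + 3} = f(x).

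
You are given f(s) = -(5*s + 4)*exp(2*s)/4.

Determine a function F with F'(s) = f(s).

An antiderivative is F(s) = (-10*s - 3)*exp(2*s)/16.

Recognize the product-rule pattern: f = u'v + uv' with u = -5*s/8 - 3/16, v = exp(2*s), so integration by parts undoes it.
Check: d/ds[(-10*s - 3)*exp(2*s)/16] = -5*s*exp(2*s)/4 - exp(2*s), which equals f(s).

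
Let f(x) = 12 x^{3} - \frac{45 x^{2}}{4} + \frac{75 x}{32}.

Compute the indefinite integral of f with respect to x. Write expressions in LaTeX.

F(x) = 3 x^{4} - \frac{15 x^{3}}{4} + \frac{75 x^{2}}{64} + C

f matches the chain-rule pattern g'(h)*h' with inner function h(x) = - 2 x^{2} + \frac{5 x}{4}; substituting u = h(x) collapses the integral.
Check: d/dx[3 x^{4} - \frac{15 x^{3}}{4} + \frac{75 x^{2}}{64}] = 12 x^{3} - \frac{45 x^{2}}{4} + \frac{75 x}{32} = f(x).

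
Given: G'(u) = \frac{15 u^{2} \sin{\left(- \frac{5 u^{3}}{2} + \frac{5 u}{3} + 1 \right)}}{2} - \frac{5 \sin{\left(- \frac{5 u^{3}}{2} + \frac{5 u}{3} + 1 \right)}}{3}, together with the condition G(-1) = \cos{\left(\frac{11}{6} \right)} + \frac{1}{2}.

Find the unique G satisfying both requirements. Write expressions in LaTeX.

The substitution w = - \frac{5 u^{3}}{2} + \frac{5 u}{3} + 1 works: G'(u) is exactly (dG/dw)*(dw/du) for that inner function.
A general antiderivative is \cos{\left(- \frac{5 u^{3}}{2} + \frac{5 u}{3} + 1 \right)} + C.
The condition gives C = \cos{\left(\frac{11}{6} \right)} + \frac{1}{2} - (\cos{\left(\frac{11}{6} \right)}) = \frac{1}{2}.
So G(u) = \frac{2 \cos{\left(- \frac{5 u^{3}}{2} + \frac{5 u}{3} + 1 \right)} + 1}{2}.
Check: d/du[\frac{2 \cos{\left(- \frac{5 u^{3}}{2} + \frac{5 u}{3} + 1 \right)} + 1}{2}] = \frac{15 u^{2} \sin{\left(- \frac{5 u^{3}}{2} + \frac{5 u}{3} + 1 \right)}}{2} - \frac{5 \sin{\left(- \frac{5 u^{3}}{2} + \frac{5 u}{3} + 1 \right)}}{3} = G'(u).

G(u) = \frac{2 \cos{\left(- \frac{5 u^{3}}{2} + \frac{5 u}{3} + 1 \right)} + 1}{2}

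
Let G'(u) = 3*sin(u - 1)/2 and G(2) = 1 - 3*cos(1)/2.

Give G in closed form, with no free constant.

G(u) = 1 - 3*cos(u - 1)/2

For G(u) to be correct, d/du[G] must agree with the stated G'(u) identically.
A general antiderivative is -3*cos(u - 1)/2 + C.
The condition gives C = 1 - 3*cos(1)/2 - (-3*cos(1)/2) = 1.
So G(u) = 1 - 3*cos(u - 1)/2.
Check: d/du[1 - 3*cos(u - 1)/2] = 3*sin(u - 1)/2 = G'(u).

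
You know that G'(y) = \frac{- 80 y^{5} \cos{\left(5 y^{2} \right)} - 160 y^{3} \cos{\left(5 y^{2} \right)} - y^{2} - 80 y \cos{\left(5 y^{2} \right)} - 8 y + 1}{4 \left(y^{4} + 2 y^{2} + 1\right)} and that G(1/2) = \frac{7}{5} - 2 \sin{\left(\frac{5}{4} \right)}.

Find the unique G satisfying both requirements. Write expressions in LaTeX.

Any candidate G(y) must reproduce the stated G'(y) exactly.
A general antiderivative is \frac{\frac{y}{2} + 2}{2 y^{2} + 2} - 2 \sin{\left(5 y^{2} \right)} + C.
The condition gives C = \frac{7}{5} - 2 \sin{\left(\frac{5}{4} \right)} - (\frac{9}{10} - 2 \sin{\left(\frac{5}{4} \right)}) = \frac{1}{2}.
So G(y) = \frac{- 8 y^{2} \sin{\left(5 y^{2} \right)} + 2 y^{2} + y - 8 \sin{\left(5 y^{2} \right)} + 6}{4 y^{2} + 4}.
Check: d/dy[\frac{- 8 y^{2} \sin{\left(5 y^{2} \right)} + 2 y^{2} + y - 8 \sin{\left(5 y^{2} \right)} + 6}{4 y^{2} + 4}] = \frac{- 80 y^{5} \cos{\left(5 y^{2} \right)} - 160 y^{3} \cos{\left(5 y^{2} \right)} - y^{2} - 80 y \cos{\left(5 y^{2} \right)} - 8 y + 1}{4 y^{4} + 8 y^{2} + 4}, which equals G'(y).

G(y) = \frac{- 8 y^{2} \sin{\left(5 y^{2} \right)} + 2 y^{2} + y - 8 \sin{\left(5 y^{2} \right)} + 6}{4 y^{2} + 4}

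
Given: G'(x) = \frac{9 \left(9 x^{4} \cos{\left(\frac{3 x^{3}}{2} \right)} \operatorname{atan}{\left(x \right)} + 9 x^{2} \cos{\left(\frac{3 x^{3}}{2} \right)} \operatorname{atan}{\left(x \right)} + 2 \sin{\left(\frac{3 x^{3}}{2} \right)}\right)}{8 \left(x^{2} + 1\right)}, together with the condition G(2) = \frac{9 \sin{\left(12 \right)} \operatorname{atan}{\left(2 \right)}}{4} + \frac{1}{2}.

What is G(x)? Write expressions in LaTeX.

G'(x) has the shape u'v + uv' for u = \frac{9 \operatorname{atan}{\left(x \right)}}{4} and v = \sin{\left(\frac{3 x^{3}}{2} \right)} — it is the derivative of the product u*v.
A general antiderivative is \frac{9 \sin{\left(\frac{3 x^{3}}{2} \right)} \operatorname{atan}{\left(x \right)}}{4} + C.
The condition gives C = \frac{9 \sin{\left(12 \right)} \operatorname{atan}{\left(2 \right)}}{4} + \frac{1}{2} - (\frac{9 \sin{\left(12 \right)} \operatorname{atan}{\left(2 \right)}}{4}) = \frac{1}{2}.
So G(x) = \frac{9 \sin{\left(\frac{3 x^{3}}{2} \right)} \operatorname{atan}{\left(x \right)}}{4} + \frac{1}{2}.
Check: d/dx[\frac{9 \sin{\left(\frac{3 x^{3}}{2} \right)} \operatorname{atan}{\left(x \right)}}{4} + \frac{1}{2}] = \frac{81 x^{4} \cos{\left(\frac{3 x^{3}}{2} \right)} \operatorname{atan}{\left(x \right)} + 81 x^{2} \cos{\left(\frac{3 x^{3}}{2} \right)} \operatorname{atan}{\left(x \right)} + 18 \sin{\left(\frac{3 x^{3}}{2} \right)}}{8 x^{2} + 8}, which equals G'(x).

G(x) = \frac{9 \sin{\left(\frac{3 x^{3}}{2} \right)} \operatorname{atan}{\left(x \right)}}{4} + \frac{1}{2}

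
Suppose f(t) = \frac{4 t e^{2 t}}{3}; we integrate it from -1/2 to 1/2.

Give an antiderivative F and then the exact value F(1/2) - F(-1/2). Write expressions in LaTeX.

Antiderivative: F(t) = \frac{\left(2 t - 1\right) e^{2 t}}{3}; value = \frac{2}{3 e}

Recognize the product-rule pattern: f = u'v + uv' with u = \frac{2 t}{3} - \frac{1}{3}, v = e^{2 t}, so integration by parts undoes it.
F(t) = \frac{\left(2 t - 1\right) e^{2 t}}{3} is an antiderivative of f.
Check: d/dt[\frac{\left(2 t - 1\right) e^{2 t}}{3}] = \frac{4 t e^{2 t}}{3} = f(t).
F(1/2) = 0; F(-1/2) = - \frac{2}{3 e}.
Integral = F(1/2) - F(-1/2) = \frac{2}{3 e}.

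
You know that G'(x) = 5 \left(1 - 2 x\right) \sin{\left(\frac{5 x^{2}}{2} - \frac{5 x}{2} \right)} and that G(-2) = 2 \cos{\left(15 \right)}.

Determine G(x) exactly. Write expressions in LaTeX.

The substitution u = \frac{5 x^{2}}{2} - \frac{5 x}{2} works: G'(x) is exactly (dG/du)*(du/dx) for that inner function.
A general antiderivative is 2 \cos{\left(\frac{5 x^{2}}{2} - \frac{5 x}{2} \right)} + C.
The condition gives C = 2 \cos{\left(15 \right)} - (2 \cos{\left(15 \right)}) = 0.
So G(x) = 2 \cos{\left(\frac{5 x^{2}}{2} - \frac{5 x}{2} \right)}.
Check: d/dx[2 \cos{\left(\frac{5 x^{2}}{2} - \frac{5 x}{2} \right)}] = - 10 x \sin{\left(\frac{5 x^{2}}{2} - \frac{5 x}{2} \right)} + 5 \sin{\left(\frac{5 x^{2}}{2} - \frac{5 x}{2} \right)}, which equals G'(x).

G(x) = 2 \cos{\left(\frac{5 x^{2}}{2} - \frac{5 x}{2} \right)}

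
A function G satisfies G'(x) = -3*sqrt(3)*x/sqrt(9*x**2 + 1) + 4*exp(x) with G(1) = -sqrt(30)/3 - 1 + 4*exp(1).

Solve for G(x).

G(x) = -sqrt(3*x**2 + 1/3) + 4*exp(x) - 1

The integrand splits into summands that can be handled one at a time.
A general antiderivative is -sqrt(3*x**2 + 1/3) + 4*exp(x) + C.
The condition gives C = -sqrt(30)/3 - 1 + 4*exp(1) - (-sqrt(30)/3 + 4*exp(1)) = -1.
So G(x) = -sqrt(3*x**2 + 1/3) + 4*exp(x) - 1.
Check: d/dx[-sqrt(3*x**2 + 1/3) + 4*exp(x) - 1] = (-3*sqrt(3)*x + 4*sqrt(9*x**2 + 1)*exp(x))/sqrt(9*x**2 + 1), which equals G'(x).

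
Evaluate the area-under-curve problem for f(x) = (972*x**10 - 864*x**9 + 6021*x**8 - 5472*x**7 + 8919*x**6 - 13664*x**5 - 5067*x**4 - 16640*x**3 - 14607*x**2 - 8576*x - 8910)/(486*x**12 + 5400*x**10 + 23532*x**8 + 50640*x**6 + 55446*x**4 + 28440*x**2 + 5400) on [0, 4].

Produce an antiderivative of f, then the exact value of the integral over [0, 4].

A first test for any F(x): its x-derivative must equal f(x) identically.
F(x) = -3*x/(6*x**2 + 10/3) - 3*x/(2*x**2 + 4) + 2/(9*x**2 + 5) + 2/(3*x**2 + 9) is an antiderivative of f.
Check: d/dx[-3*x/(6*x**2 + 10/3) - 3*x/(2*x**2 + 4) + 2/(9*x**2 + 5) + 2/(3*x**2 + 9)] = (972*x**10 - 864*x**9 + 6021*x**8 - 5472*x**7 + 8919*x**6 - 13664*x**5 - 5067*x**4 - 16640*x**3 - 14607*x**2 - 8576*x - 8910)/(486*x**12 + 5400*x**10 + 23532*x**8 + 50640*x**6 + 55446*x**4 + 28440*x**2 + 5400) = f(x).
F(4) = -3445/8493; F(0) = 28/45.
Integral = F(4) - F(0) = -130943/127395.

Antiderivative: F(x) = -3*x/(6*x**2 + 10/3) - 3*x/(2*x**2 + 4) + 2/(9*x**2 + 5) + 2/(3*x**2 + 9); value = -130943/127395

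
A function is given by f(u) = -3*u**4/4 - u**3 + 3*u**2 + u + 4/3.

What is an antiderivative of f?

The integrand splits into summands that can be handled one at a time.
Check: d/du[u*(-9*u**4 - 15*u**3 + 60*u**2 + 30*u + 80)/60] = -3*u**4/4 - u**3 + 3*u**2 + u + 4/3 = f(u).

An antiderivative is F(u) = u*(-9*u**4 - 15*u**3 + 60*u**2 + 30*u + 80)/60.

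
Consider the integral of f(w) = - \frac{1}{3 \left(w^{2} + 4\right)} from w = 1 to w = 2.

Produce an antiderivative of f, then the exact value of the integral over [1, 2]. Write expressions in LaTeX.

Differentiate the proposed F(w) back; it has to land on f(w) exactly.
F(w) = - \frac{\operatorname{atan}{\left(\frac{w}{2} \right)}}{6} is an antiderivative of f.
Check: d/dw[- \frac{\operatorname{atan}{\left(\frac{w}{2} \right)}}{6}] = - \frac{1}{3 w^{2} + 12}, which equals f(w).
F(2) = - \frac{\pi}{24}; F(1) = - \frac{\operatorname{atan}{\left(\frac{1}{2} \right)}}{6}.
Integral = F(2) - F(1) = - \frac{\pi}{24} + \frac{\operatorname{atan}{\left(\frac{1}{2} \right)}}{6}.

Antiderivative: F(w) = - \frac{\operatorname{atan}{\left(\frac{w}{2} \right)}}{6}; value = - \frac{\pi}{24} + \frac{\operatorname{atan}{\left(\frac{1}{2} \right)}}{6}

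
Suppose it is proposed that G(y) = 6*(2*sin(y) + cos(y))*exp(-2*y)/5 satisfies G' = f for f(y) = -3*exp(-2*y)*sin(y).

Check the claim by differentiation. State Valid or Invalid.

d/dy[G] = -6*exp(-2*y)*sin(y)
d/dy[G] - f(y) = -3*exp(-2*y)*sin(y) != 0.

Invalid: d/dy[G] - f = -3*exp(-2*y)*sin(y), which is not 0.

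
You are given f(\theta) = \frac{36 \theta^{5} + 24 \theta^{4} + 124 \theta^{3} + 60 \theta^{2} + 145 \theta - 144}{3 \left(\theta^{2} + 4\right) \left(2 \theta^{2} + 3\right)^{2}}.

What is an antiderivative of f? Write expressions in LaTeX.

An antiderivative is F(\theta) = \frac{18 \theta^{2} \log{\left(\frac{3 \theta^{2}}{2} + 6 \right)} - 24 \theta + 27 \log{\left(\frac{3 \theta^{2}}{2} + 6 \right)} - 8}{6 \left(2 \theta^{2} + 3\right)}.

Any candidate F(\theta) must reproduce f(\theta) exactly when differentiated.
Check: d/d\theta[\frac{18 \theta^{2} \log{\left(\frac{3 \theta^{2}}{2} + 6 \right)} - 24 \theta + 27 \log{\left(\frac{3 \theta^{2}}{2} + 6 \right)} - 8}{6 \left(2 \theta^{2} + 3\right)}] = \frac{36 \theta^{5} + 24 \theta^{4} + 124 \theta^{3} + 60 \theta^{2} + 145 \theta - 144}{12 \theta^{6} + 84 \theta^{4} + 171 \theta^{2} + 108}, which equals f(\theta).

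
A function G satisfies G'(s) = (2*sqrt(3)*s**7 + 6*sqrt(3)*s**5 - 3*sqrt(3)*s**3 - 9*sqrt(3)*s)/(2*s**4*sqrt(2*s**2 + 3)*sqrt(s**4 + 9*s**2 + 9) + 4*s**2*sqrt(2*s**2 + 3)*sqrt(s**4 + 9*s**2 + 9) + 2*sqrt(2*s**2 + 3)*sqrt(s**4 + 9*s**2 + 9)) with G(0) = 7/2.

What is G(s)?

Check a candidate G(s) by differentiating: d/ds[G] must match the given G'(s).
A general antiderivative is 3*sqrt(2*s**2 + 3)*sqrt(s**4/3 + 3*s**2 + 3)/(2*s**2 + 2) + C.
The condition gives C = 7/2 - (9/2) = -1.
So G(s) = -1 + 3*sqrt(2*s**2 + 3)*sqrt(s**4/3 + 3*s**2 + 3)/(2*s**2 + 2).
Check: d/ds[-1 + 3*sqrt(2*s**2 + 3)*sqrt(s**4/3 + 3*s**2 + 3)/(2*s**2 + 2)] = (2*sqrt(3)*s**7 + 6*sqrt(3)*s**5 - 3*sqrt(3)*s**3 - 9*sqrt(3)*s)/(2*s**4*sqrt(2*s**2 + 3)*sqrt(s**4 + 9*s**2 + 9) + 4*s**2*sqrt(2*s**2 + 3)*sqrt(s**4 + 9*s**2 + 9) + 2*sqrt(2*s**2 + 3)*sqrt(s**4 + 9*s**2 + 9)) = G'(s).

G(s) = -1 + 3*sqrt(2*s**2 + 3)*sqrt(s**4/3 + 3*s**2 + 3)/(2*s**2 + 2)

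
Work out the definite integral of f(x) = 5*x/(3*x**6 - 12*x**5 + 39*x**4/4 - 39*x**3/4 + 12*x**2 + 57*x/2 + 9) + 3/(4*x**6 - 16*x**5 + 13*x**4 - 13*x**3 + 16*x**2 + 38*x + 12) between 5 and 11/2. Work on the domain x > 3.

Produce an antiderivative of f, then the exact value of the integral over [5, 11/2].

Factor the denominator (3*(x - 3)*(x - 2)*(2*x + 1)**2*(x**2 + 2)) and decompose: f = -(73*x - 716)/(5346*(x**2 + 2)) + 47552/(297675*(2*x + 1)) - 16/(945*(2*x + 1)**2) - 49/(450*(x - 2)) + 23/(539*(x - 3)); each piece integrates to a log, atan, or power term.
F(x) = (1117800*x*log(x - 3) - 2852388*x*log(x - 2) + 2092288*x*log(x + 1/2) - 178850*x*log(x**2 + 2) + 1754200*sqrt(2)*x*atan(sqrt(2)*x/2) + 558900*log(x - 3) - 1426194*log(x - 2) + 1046144*log(x + 1/2) - 89425*log(x**2 + 2) + 877100*sqrt(2)*atan(sqrt(2)*x/2) + 110880)/(13097700*(2*x + 1)) is an antiderivative of f.
Check: d/dx[(1117800*x*log(x - 3) - 2852388*x*log(x - 2) + 2092288*x*log(x + 1/2) - 178850*x*log(x**2 + 2) + 1754200*sqrt(2)*x*atan(sqrt(2)*x/2) + 558900*log(x - 3) - 1426194*log(x - 2) + 1046144*log(x + 1/2) - 89425*log(x**2 + 2) + 877100*sqrt(2)*atan(sqrt(2)*x/2) + 110880)/(13097700*(2*x + 1))] = (20*x + 9)/(12*x**6 - 48*x**5 + 39*x**4 - 39*x**3 + 48*x**2 + 114*x + 36), which equals f(x).
F(11/2) = -49*log(7/2)/450 - 73*log(129/4)/10692 + 2/2835 + 23*log(5/2)/539 + 179*sqrt(2)*atan(11*sqrt(2)/4)/2673 + 23776*log(6)/297675; F(5) = -49*log(3)/450 - 73*log(27)/10692 + 8/10395 + 23*log(2)/539 + 179*sqrt(2)*atan(5*sqrt(2)/2)/2673 + 23776*log(11/2)/297675.
Integral = F(11/2) - F(5) = -49*log(7/2)/450 - 23776*log(11/2)/297675 - 179*sqrt(2)*atan(5*sqrt(2)/2)/2673 - 23*log(2)/539 - 73*log(129/4)/10692 - 2/31185 + 73*log(27)/10692 + 23*log(5/2)/539 + 49*log(3)/450 + 179*sqrt(2)*atan(11*sqrt(2)/4)/2673 + 23776*log(6)/297675.

Antiderivative: F(x) = (1117800*x*log(x - 3) - 2852388*x*log(x - 2) + 2092288*x*log(x + 1/2) - 178850*x*log(x**2 + 2) + 1754200*sqrt(2)*x*atan(sqrt(2)*x/2) + 558900*log(x - 3) - 1426194*log(x - 2) + 1046144*log(x + 1/2) - 89425*log(x**2 + 2) + 877100*sqrt(2)*atan(sqrt(2)*x/2) + 110880)/(13097700*(2*x + 1)); value = -49*log(7/2)/450 - 23776*log(11/2)/297675 - 179*sqrt(2)*atan(5*sqrt(2)/2)/2673 - 23*log(2)/539 - 73*log(129/4)/10692 - 2/31185 + 73*log(27)/10692 + 23*log(5/2)/539 + 49*log(3)/450 + 179*sqrt(2)*atan(11*sqrt(2)/4)/2673 + 23776*log(6)/297675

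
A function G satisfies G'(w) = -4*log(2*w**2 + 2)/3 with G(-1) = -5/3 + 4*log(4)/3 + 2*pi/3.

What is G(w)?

G(w) = -4*w*log(2*w**2 + 2)/3 + 8*w/3 - 8*atan(w)/3 + 1

Any candidate G(w) must reproduce the stated G'(w) exactly.
A general antiderivative is -4*w*log(2*w**2 + 2)/3 + 8*w/3 - 8*atan(w)/3 + C.
The condition gives C = -5/3 + 4*log(4)/3 + 2*pi/3 - (-8/3 + 4*log(4)/3 + 2*pi/3) = 1.
So G(w) = -4*w*log(2*w**2 + 2)/3 + 8*w/3 - 8*atan(w)/3 + 1.
Check: d/dw[-4*w*log(2*w**2 + 2)/3 + 8*w/3 - 8*atan(w)/3 + 1] = -4*log(w**2 + 1)/3 - 4*log(2)/3, which equals G'(w).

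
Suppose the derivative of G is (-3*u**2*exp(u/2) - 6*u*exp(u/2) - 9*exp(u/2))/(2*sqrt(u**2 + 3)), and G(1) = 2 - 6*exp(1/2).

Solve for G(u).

Recognize the product-rule pattern: G'(u) = v'r + vr' with v = -3*sqrt(u**2 + 3), r = exp(u/2), so integration by parts undoes it.
A general antiderivative is -3*sqrt(u**2 + 3)*exp(u/2) + C.
The condition gives C = 2 - 6*exp(1/2) - (-6*exp(1/2)) = 2.
So G(u) = -3*sqrt(u**2 + 3)*exp(u/2) + 2.
Check: d/du[-3*sqrt(u**2 + 3)*exp(u/2) + 2] = (-3*u**2*exp(u/2) - 6*u*exp(u/2) - 9*exp(u/2))/(2*sqrt(u**2 + 3)) = G'(u).

G(u) = -3*sqrt(u**2 + 3)*exp(u/2) + 2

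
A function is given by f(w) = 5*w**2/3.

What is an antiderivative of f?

An antiderivative is F(w) = 5*w**3/9.

Recover f(w) by differentiating a candidate F(w); any mismatch rules it out.
Check: d/dw[5*w**3/9] = 5*w**2/3 = f(w).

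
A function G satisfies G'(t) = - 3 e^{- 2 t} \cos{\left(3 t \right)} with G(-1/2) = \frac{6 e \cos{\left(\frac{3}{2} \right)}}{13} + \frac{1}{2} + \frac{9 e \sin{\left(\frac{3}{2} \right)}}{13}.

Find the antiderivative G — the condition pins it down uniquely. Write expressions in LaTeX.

A candidate passes only if d/dt[G] lands on the given G'(t) exactly.
A general antiderivative is - \frac{9 e^{- 2 t} \sin{\left(3 t \right)}}{13} + \frac{6 e^{- 2 t} \cos{\left(3 t \right)}}{13} + C.
The condition gives C = \frac{6 e \cos{\left(\frac{3}{2} \right)}}{13} + \frac{1}{2} + \frac{9 e \sin{\left(\frac{3}{2} \right)}}{13} - (\frac{6 e \cos{\left(\frac{3}{2} \right)}}{13} + \frac{9 e \sin{\left(\frac{3}{2} \right)}}{13}) = \frac{1}{2}.
So G(t) = \frac{\left(13 e^{2 t} - 18 \sin{\left(3 t \right)} + 12 \cos{\left(3 t \right)}\right) e^{- 2 t}}{26}.
Check: d/dt[\frac{\left(13 e^{2 t} - 18 \sin{\left(3 t \right)} + 12 \cos{\left(3 t \right)}\right) e^{- 2 t}}{26}] = - 3 e^{- 2 t} \cos{\left(3 t \right)} = G'(t).

G(t) = \frac{\left(13 e^{2 t} - 18 \sin{\left(3 t \right)} + 12 \cos{\left(3 t \right)}\right) e^{- 2 t}}{26}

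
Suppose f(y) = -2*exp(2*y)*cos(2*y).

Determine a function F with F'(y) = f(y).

An antiderivative is F(y) = -exp(2*y)*sin(2*y)/2 - exp(2*y)*cos(2*y)/2.

An antiderivative F(y) passes only if d/dy[F] lands on f(y) exactly.
Check: d/dy[-exp(2*y)*sin(2*y)/2 - exp(2*y)*cos(2*y)/2] = -2*exp(2*y)*cos(2*y) = f(y).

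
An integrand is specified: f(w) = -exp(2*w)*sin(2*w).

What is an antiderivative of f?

A candidate is checked by its d/dw: the result must match f(w).
Check: d/dw[(-sin(2*w) + cos(2*w))*exp(2*w)/4] = -exp(2*w)*sin(2*w) = f(w).

An antiderivative is F(w) = (-sin(2*w) + cos(2*w))*exp(2*w)/4.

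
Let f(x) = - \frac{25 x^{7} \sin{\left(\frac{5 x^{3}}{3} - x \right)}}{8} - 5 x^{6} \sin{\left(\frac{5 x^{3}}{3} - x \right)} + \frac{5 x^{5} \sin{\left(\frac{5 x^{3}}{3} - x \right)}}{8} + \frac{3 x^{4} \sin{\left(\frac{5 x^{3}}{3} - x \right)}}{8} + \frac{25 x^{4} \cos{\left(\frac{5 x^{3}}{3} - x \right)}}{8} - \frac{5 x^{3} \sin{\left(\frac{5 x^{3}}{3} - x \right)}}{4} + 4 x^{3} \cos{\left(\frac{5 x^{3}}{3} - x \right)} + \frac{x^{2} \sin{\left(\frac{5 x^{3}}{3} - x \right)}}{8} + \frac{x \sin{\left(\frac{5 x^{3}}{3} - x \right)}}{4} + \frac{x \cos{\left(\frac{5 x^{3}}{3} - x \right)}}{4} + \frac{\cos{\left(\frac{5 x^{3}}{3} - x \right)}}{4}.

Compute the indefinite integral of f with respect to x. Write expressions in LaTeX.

Recognize the product-rule pattern: f = u'v + uv' with u = \frac{5 x^{5}}{8} + x^{4} + \frac{x^{2}}{8} + \frac{x}{4}, v = \cos{\left(\frac{5 x^{3}}{3} - x \right)}, so integration by parts undoes it.
Check: d/dx[\frac{x \left(5 x^{4} + 8 x^{3} + x + 2\right) \cos{\left(\frac{5 x^{3}}{3} - x \right)}}{8}] = - \frac{25 x^{7} \sin{\left(\frac{5 x^{3}}{3} - x \right)}}{8} - 5 x^{6} \sin{\left(\frac{5 x^{3}}{3} - x \right)} + \frac{5 x^{5} \sin{\left(\frac{5 x^{3}}{3} - x \right)}}{8} + \frac{3 x^{4} \sin{\left(\frac{5 x^{3}}{3} - x \right)}}{8} + \frac{25 x^{4} \cos{\left(\frac{5 x^{3}}{3} - x \right)}}{8} - \frac{5 x^{3} \sin{\left(\frac{5 x^{3}}{3} - x \right)}}{4} + 4 x^{3} \cos{\left(\frac{5 x^{3}}{3} - x \right)} + \frac{x^{2} \sin{\left(\frac{5 x^{3}}{3} - x \right)}}{8} + \frac{x \sin{\left(\frac{5 x^{3}}{3} - x \right)}}{4} + \frac{x \cos{\left(\frac{5 x^{3}}{3} - x \right)}}{4} + \frac{\cos{\left(\frac{5 x^{3}}{3} - x \right)}}{4} = f(x).

F(x) = \frac{x \left(5 x^{4} + 8 x^{3} + x + 2\right) \cos{\left(\frac{5 x^{3}}{3} - x \right)}}{8} + C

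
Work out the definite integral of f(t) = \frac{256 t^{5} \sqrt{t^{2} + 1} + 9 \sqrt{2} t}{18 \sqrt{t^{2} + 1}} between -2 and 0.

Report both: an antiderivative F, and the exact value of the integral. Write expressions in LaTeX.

Antiderivative: F(t) = \frac{64 t^{6}}{27} + \frac{\sqrt{2} \sqrt{t^{2} + 1}}{2}; value = - \frac{4096}{27} - \frac{\sqrt{10}}{2} + \frac{\sqrt{2}}{2}

Since d/dt undoes antidifferentiation here, F'(t) = f(t) is required of F(t).
F(t) = \frac{64 t^{6}}{27} + \frac{\sqrt{2} \sqrt{t^{2} + 1}}{2} is an antiderivative of f.
Check: d/dt[\frac{64 t^{6}}{27} + \frac{\sqrt{2} \sqrt{t^{2} + 1}}{2}] = \frac{256 t^{5} \sqrt{t^{2} + 1} + 9 \sqrt{2} t}{18 \sqrt{t^{2} + 1}} = f(t).
F(0) = \frac{\sqrt{2}}{2}; F(-2) = \frac{\sqrt{10}}{2} + \frac{4096}{27}.
Integral = F(0) - F(-2) = - \frac{4096}{27} - \frac{\sqrt{10}}{2} + \frac{\sqrt{2}}{2}.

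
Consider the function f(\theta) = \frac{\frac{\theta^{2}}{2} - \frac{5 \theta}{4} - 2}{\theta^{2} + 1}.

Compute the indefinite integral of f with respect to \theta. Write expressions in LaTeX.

Check any antiderivative F(\theta) by computing F'(\theta) and comparing it with f(\theta).
Check: d/d\theta[\frac{\theta}{2} - \frac{5 \log{\left(\theta^{2} + 1 \right)}}{8} - \frac{5 \operatorname{atan}{\left(\theta \right)}}{2}] = \frac{2 \theta^{2} - 5 \theta - 8}{4 \theta^{2} + 4}, which equals f(\theta).

F(\theta) = \frac{\theta}{2} - \frac{5 \log{\left(\theta^{2} + 1 \right)}}{8} - \frac{5 \operatorname{atan}{\left(\theta \right)}}{2} + C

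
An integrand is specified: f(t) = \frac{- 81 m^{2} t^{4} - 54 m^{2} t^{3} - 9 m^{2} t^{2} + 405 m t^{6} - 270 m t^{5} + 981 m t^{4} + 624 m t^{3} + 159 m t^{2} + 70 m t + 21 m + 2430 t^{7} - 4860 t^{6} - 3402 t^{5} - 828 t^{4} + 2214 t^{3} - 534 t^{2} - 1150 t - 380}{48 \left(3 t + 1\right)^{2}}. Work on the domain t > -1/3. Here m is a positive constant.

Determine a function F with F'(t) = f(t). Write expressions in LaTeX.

An antiderivative is F(t) = \left(\frac{m t}{4} + \frac{5 t^{2}}{4} - 4 t + \frac{1}{2}\right) \left(- \frac{m t^{2}}{4} + \frac{3 t^{4}}{4} - \frac{t}{3} + \frac{5}{4} + \frac{1}{2 \left(3 t + 1\right)}\right).

Recognize the product-rule pattern: f = u'v + uv' with u = \frac{m t}{4} + \frac{5 t^{2}}{4} - 4 t + \frac{1}{2}, v = - \frac{m t^{2}}{4} + \frac{3 t^{4}}{4} - \frac{t}{3} + \frac{5}{4} + \frac{1}{2 \left(3 t + 1\right)}, so integration by parts undoes it.
Check: d/dt[\left(\frac{m t}{4} + \frac{5 t^{2}}{4} - 4 t + \frac{1}{2}\right) \left(- \frac{m t^{2}}{4} + \frac{3 t^{4}}{4} - \frac{t}{3} + \frac{5}{4} + \frac{1}{2 \left(3 t + 1\right)}\right)] = \frac{- 81 m^{2} t^{4} - 54 m^{2} t^{3} - 9 m^{2} t^{2} + 405 m t^{6} - 270 m t^{5} + 981 m t^{4} + 624 m t^{3} + 159 m t^{2} + 70 m t + 21 m + 2430 t^{7} - 4860 t^{6} - 3402 t^{5} - 828 t^{4} + 2214 t^{3} - 534 t^{2} - 1150 t - 380}{432 t^{2} + 288 t + 48}, which equals f(t).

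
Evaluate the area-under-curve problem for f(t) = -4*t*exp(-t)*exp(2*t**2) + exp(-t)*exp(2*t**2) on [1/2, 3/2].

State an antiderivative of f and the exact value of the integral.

Antiderivative: F(t) = -exp(2*t**2 - t); value = 1 - exp(3)

The substitution u = 2*t**2 - t works: f is exactly (dF/du)*(du/dt) for that inner function.
F(t) = -exp(2*t**2 - t) is an antiderivative of f.
Check: d/dt[-exp(2*t**2 - t)] = -4*t*exp(-t)*exp(2*t**2) + exp(-t)*exp(2*t**2) = f(t).
F(3/2) = -exp(3); F(1/2) = -1.
Integral = F(3/2) - F(1/2) = 1 - exp(3).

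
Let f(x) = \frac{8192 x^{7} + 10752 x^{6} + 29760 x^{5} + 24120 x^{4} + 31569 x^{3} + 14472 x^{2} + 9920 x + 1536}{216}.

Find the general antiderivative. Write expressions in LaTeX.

The substitution u = - \frac{4 x^{2}}{3} - \frac{x}{2} - \frac{4}{3} works: f is exactly (dF/du)*(du/dx) for that inner function.
Check: d/dx[\frac{128 x^{8}}{27} + \frac{64 x^{7}}{9} + \frac{620 x^{6}}{27} + \frac{67 x^{5}}{3} + \frac{10523 x^{4}}{288} + \frac{67 x^{3}}{3} + \frac{620 x^{2}}{27} + \frac{64 x}{9}] = \frac{1024 x^{7}}{27} + \frac{448 x^{6}}{9} + \frac{1240 x^{5}}{9} + \frac{335 x^{4}}{3} + \frac{10523 x^{3}}{72} + 67 x^{2} + \frac{1240 x}{27} + \frac{64}{9}, which equals f(x).

F(x) = \frac{128 x^{8}}{27} + \frac{64 x^{7}}{9} + \frac{620 x^{6}}{27} + \frac{67 x^{5}}{3} + \frac{10523 x^{4}}{288} + \frac{67 x^{3}}{3} + \frac{620 x^{2}}{27} + \frac{64 x}{9} + C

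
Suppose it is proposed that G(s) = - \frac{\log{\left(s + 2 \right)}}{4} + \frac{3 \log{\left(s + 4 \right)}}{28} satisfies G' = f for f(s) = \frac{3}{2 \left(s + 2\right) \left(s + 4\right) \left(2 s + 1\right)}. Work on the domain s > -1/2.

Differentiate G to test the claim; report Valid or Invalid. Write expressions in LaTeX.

Invalid: d/ds[G] - f = - \frac{2}{14 s + 7}, which is not 0.

d/ds[G] = \frac{- 2 s - 11}{14 s^{2} + 84 s + 112}
d/ds[G] - f(s) = - \frac{2}{14 s + 7} != 0.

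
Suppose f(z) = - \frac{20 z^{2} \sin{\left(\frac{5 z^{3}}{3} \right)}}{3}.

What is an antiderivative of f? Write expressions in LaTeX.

The substitution u = \frac{5 z^{3}}{3} works: f is exactly (dF/du)*(du/dz) for that inner function.
Check: d/dz[\frac{4 \cos{\left(\frac{5 z^{3}}{3} \right)}}{3}] = - \frac{20 z^{2} \sin{\left(\frac{5 z^{3}}{3} \right)}}{3} = f(z).

An antiderivative is F(z) = \frac{4 \cos{\left(\frac{5 z^{3}}{3} \right)}}{3}.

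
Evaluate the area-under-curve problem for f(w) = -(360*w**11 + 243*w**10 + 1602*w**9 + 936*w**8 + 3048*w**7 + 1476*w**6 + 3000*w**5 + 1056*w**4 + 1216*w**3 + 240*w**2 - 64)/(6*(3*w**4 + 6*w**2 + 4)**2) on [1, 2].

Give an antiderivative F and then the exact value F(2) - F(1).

Antiderivative: F(w) = -5*w**4/3 - 3*w**3/2 - 3*w**2/2 + 2*w/3 - 4/(3*(w**4 + 2*w**2 + 4/3)); value = -28957/741

Any candidate F(w) must reproduce f(w) exactly when differentiated.
F(w) = -5*w**4/3 - 3*w**3/2 - 3*w**2/2 + 2*w/3 - 4/(3*(w**4 + 2*w**2 + 4/3)) is an antiderivative of f.
Check: d/dw[-5*w**4/3 - 3*w**3/2 - 3*w**2/2 + 2*w/3 - 4/(3*(w**4 + 2*w**2 + 4/3))] = (-360*w**11 - 243*w**10 - 1602*w**9 - 936*w**8 - 3048*w**7 - 1476*w**6 - 3000*w**5 - 1056*w**4 - 1216*w**3 - 240*w**2 + 64)/(54*w**8 + 216*w**6 + 360*w**4 + 288*w**2 + 96), which equals f(w).
F(2) = -2473/57; F(1) = -56/13.
Integral = F(2) - F(1) = -28957/741.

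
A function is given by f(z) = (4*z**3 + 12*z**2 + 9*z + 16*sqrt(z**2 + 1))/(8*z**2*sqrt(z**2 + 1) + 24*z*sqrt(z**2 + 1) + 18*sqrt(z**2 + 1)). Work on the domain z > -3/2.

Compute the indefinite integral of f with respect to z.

Any candidate F(z) must reproduce f(z) exactly when differentiated.
Check: d/dz[sqrt(z**2 + 1)/2 - 4/(2*z + 3)] = (4*z**3 + 12*z**2 + 9*z + 16*sqrt(z**2 + 1))/(8*z**2*sqrt(z**2 + 1) + 24*z*sqrt(z**2 + 1) + 18*sqrt(z**2 + 1)) = f(z).

F(z) = sqrt(z**2 + 1)/2 - 4/(2*z + 3) + C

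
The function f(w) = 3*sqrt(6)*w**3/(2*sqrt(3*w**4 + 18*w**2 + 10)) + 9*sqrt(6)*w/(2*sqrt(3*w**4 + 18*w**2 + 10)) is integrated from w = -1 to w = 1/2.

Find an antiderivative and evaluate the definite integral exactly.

Antiderivative: F(w) = sqrt(6)*sqrt(3*w**4 + 18*w**2 + 10)/4; value = -sqrt(186)/4 + sqrt(1410)/16

The substitution u = w**4/2 + 3*w**2 + 5/3 works: f is exactly (dF/du)*(du/dw) for that inner function.
F(w) = sqrt(6)*sqrt(3*w**4 + 18*w**2 + 10)/4 is an antiderivative of f.
Check: d/dw[sqrt(6)*sqrt(3*w**4 + 18*w**2 + 10)/4] = (3*sqrt(6)*w**3 + 9*sqrt(6)*w)/(2*sqrt(3*w**4 + 18*w**2 + 10)), which equals f(w).
F(1/2) = sqrt(1410)/16; F(-1) = sqrt(186)/4.
Integral = F(1/2) - F(-1) = -sqrt(186)/4 + sqrt(1410)/16.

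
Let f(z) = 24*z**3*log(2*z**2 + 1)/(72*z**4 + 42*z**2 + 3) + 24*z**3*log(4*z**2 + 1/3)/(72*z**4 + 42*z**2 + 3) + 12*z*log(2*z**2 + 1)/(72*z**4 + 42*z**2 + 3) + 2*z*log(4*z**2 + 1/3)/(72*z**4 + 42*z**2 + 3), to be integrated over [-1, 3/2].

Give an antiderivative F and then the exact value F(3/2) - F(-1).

f has the shape u'v + uv' for u = log(2*z**2 + 1)/6 and v = log(4*z**2 + 1/3) — it is the derivative of the product u*v.
F(z) = log(2*z**2 + 1)*log(4*z**2 + 1/3)/6 is an antiderivative of f.
Check: d/dz[log(2*z**2 + 1)*log(4*z**2 + 1/3)/6] = (24*z**3*log(2*z**2 + 1) + 24*z**3*log(4*z**2 + 1/3) + 12*z*log(2*z**2 + 1) + 2*z*log(4*z**2 + 1/3))/(72*z**4 + 42*z**2 + 3), which equals f(z).
F(3/2) = log(11/2)*log(28/3)/6; F(-1) = log(3)*log(13/3)/6.
Integral = F(3/2) - F(-1) = -log(3)*log(13/3)/6 + log(11/2)*log(28/3)/6.

Antiderivative: F(z) = log(2*z**2 + 1)*log(4*z**2 + 1/3)/6; value = -log(3)*log(13/3)/6 + log(11/2)*log(28/3)/6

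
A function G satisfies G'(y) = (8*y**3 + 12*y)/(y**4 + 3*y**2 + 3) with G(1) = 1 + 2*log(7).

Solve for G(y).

The substitution u = y**4 + 3*y**2 + 3 works: G'(y) is exactly (dG/du)*(du/dy) for that inner function.
A general antiderivative is 2*log(y**4 + 3*y**2 + 3) + C.
The condition gives C = 1 + 2*log(7) - (2*log(7)) = 1.
So G(y) = 2*log(y**4 + 3*y**2 + 3) + 1.
Check: d/dy[2*log(y**4 + 3*y**2 + 3) + 1] = (8*y**3 + 12*y)/(y**4 + 3*y**2 + 3) = G'(y).

G(y) = 2*log(y**4 + 3*y**2 + 3) + 1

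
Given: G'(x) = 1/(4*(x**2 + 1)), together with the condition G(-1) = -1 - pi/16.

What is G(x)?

G(x) = atan(x)/4 - 1

Check a candidate G(x) by differentiating: d/dx[G] must match the given G'(x).
A general antiderivative is atan(x)/4 + C.
The condition gives C = -1 - pi/16 - (-pi/16) = -1.
So G(x) = atan(x)/4 - 1.
Check: d/dx[atan(x)/4 - 1] = 1/(4*x**2 + 4), which equals G'(x).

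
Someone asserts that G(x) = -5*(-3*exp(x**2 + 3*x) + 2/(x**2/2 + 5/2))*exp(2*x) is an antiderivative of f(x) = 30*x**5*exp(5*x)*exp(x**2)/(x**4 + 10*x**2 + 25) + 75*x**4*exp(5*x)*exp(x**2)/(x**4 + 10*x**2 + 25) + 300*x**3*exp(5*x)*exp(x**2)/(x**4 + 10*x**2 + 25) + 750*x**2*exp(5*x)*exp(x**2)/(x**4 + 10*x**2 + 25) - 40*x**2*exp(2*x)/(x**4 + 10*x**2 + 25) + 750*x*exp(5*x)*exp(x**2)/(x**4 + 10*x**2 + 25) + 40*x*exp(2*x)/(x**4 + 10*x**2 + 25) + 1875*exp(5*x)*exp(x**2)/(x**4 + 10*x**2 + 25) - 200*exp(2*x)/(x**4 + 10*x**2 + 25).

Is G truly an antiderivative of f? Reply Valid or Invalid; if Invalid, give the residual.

d/dx[G] = (30*x**5*exp(5*x)*exp(x**2) + 75*x**4*exp(5*x)*exp(x**2) + 300*x**3*exp(5*x)*exp(x**2) + 750*x**2*exp(5*x)*exp(x**2) - 40*x**2*exp(2*x) + 750*x*exp(5*x)*exp(x**2) + 40*x*exp(2*x) + 1875*exp(5*x)*exp(x**2) - 200*exp(2*x))/(x**4 + 10*x**2 + 25)
This equals f(x) exactly, so the claim holds.

Valid. The derivative of G reproduces f.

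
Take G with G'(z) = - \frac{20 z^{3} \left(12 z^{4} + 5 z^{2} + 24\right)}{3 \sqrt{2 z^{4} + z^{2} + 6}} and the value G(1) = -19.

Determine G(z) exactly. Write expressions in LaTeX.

G(z) = - \frac{20 z^{4} \sqrt{2 z^{4} + z^{2} + 6}}{3} + 1

Recognize the product-rule pattern: G'(z) = u'v + uv' with u = - \frac{20 z^{4}}{3}, v = \sqrt{2 z^{4} + z^{2} + 6}, so integration by parts undoes it.
A general antiderivative is - \frac{20 z^{4} \sqrt{2 z^{4} + z^{2} + 6}}{3} + C.
The condition gives C = -19 - (-20) = 1.
So G(z) = - \frac{20 z^{4} \sqrt{2 z^{4} + z^{2} + 6}}{3} + 1.
Check: d/dz[- \frac{20 z^{4} \sqrt{2 z^{4} + z^{2} + 6}}{3} + 1] = \frac{- 240 z^{7} - 100 z^{5} - 480 z^{3}}{3 \sqrt{2 z^{4} + z^{2} + 6}}, which equals G'(z).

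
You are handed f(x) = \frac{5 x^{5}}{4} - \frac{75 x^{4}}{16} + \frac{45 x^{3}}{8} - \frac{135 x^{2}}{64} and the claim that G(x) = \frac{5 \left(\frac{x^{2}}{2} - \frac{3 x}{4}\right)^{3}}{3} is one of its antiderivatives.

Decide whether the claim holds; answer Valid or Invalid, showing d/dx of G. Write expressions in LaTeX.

Valid - the claim checks out under differentiation.

d/dx[G] = \frac{5 x^{5}}{4} - \frac{75 x^{4}}{16} + \frac{45 x^{3}}{8} - \frac{135 x^{2}}{64}
This equals f(x) exactly, so the claim holds.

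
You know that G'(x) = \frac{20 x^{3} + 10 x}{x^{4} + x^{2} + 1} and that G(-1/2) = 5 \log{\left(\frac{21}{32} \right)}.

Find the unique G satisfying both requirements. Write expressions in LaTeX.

The substitution u = \frac{x^{4}}{2} + \frac{x^{2}}{2} + \frac{1}{2} works: G'(x) is exactly (dG/du)*(du/dx) for that inner function.
A general antiderivative is 5 \log{\left(\frac{x^{4}}{2} + \frac{x^{2}}{2} + \frac{1}{2} \right)} + C.
The condition gives C = 5 \log{\left(\frac{21}{32} \right)} - (5 \log{\left(\frac{21}{32} \right)}) = 0.
So G(x) = 5 \log{\left(\frac{x^{4}}{2} + \frac{x^{2}}{2} + \frac{1}{2} \right)}.
Check: d/dx[5 \log{\left(\frac{x^{4}}{2} + \frac{x^{2}}{2} + \frac{1}{2} \right)}] = \frac{20 x^{3} + 10 x}{x^{4} + x^{2} + 1} = G'(x).

G(x) = 5 \log{\left(\frac{x^{4}}{2} + \frac{x^{2}}{2} + \frac{1}{2} \right)}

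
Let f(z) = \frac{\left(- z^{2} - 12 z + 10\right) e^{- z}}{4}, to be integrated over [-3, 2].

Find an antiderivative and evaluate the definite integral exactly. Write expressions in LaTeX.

Antiderivative: F(z) = \frac{\left(z^{2} + 14 z + 4\right) e^{- z}}{4}; value = \frac{9}{e^{2}} + \frac{29 e^{3}}{4}

Recognize the product-rule pattern: f = u'v + uv' with u = \frac{z^{2}}{4} + \frac{7 z}{2} + 1, v = e^{- z}, so integration by parts undoes it.
F(z) = \frac{\left(z^{2} + 14 z + 4\right) e^{- z}}{4} is an antiderivative of f.
Check: d/dz[\frac{\left(z^{2} + 14 z + 4\right) e^{- z}}{4}] = \frac{\left(- z^{2} - 12 z + 10\right) e^{- z}}{4} = f(z).
F(2) = \frac{9}{e^{2}}; F(-3) = - \frac{29 e^{3}}{4}.
Integral = F(2) - F(-3) = \frac{9}{e^{2}} + \frac{29 e^{3}}{4}.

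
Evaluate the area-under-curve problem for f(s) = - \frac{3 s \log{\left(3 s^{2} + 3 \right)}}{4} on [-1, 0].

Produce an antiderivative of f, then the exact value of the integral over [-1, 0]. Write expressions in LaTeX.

Antiderivative: F(s) = - \frac{3 s^{2} \log{\left(s^{2} + 1 \right)}}{8} - \frac{3 s^{2} \log{\left(3 \right)}}{8} + \frac{3 s^{2}}{8} - \frac{3 \log{\left(s^{2} + 1 \right)}}{8}; value = - \frac{3}{8} + \frac{3 \log{\left(2 \right)}}{8} + \frac{3 \log{\left(6 \right)}}{8}

Check any antiderivative F(s) by computing F'(s) and comparing it with f(s).
F(s) = - \frac{3 s^{2} \log{\left(s^{2} + 1 \right)}}{8} - \frac{3 s^{2} \log{\left(3 \right)}}{8} + \frac{3 s^{2}}{8} - \frac{3 \log{\left(s^{2} + 1 \right)}}{8} is an antiderivative of f.
Check: d/ds[- \frac{3 s^{2} \log{\left(s^{2} + 1 \right)}}{8} - \frac{3 s^{2} \log{\left(3 \right)}}{8} + \frac{3 s^{2}}{8} - \frac{3 \log{\left(s^{2} + 1 \right)}}{8}] = - \frac{3 s \log{\left(s^{2} + 1 \right)}}{4} - \frac{3 s \log{\left(3 \right)}}{4}, which equals f(s).
F(0) = 0; F(-1) = - \frac{3 \log{\left(2 \right)}}{4} - \frac{3 \log{\left(3 \right)}}{8} + \frac{3}{8}.
Integral = F(0) - F(-1) = - \frac{3}{8} + \frac{3 \log{\left(2 \right)}}{8} + \frac{3 \log{\left(6 \right)}}{8}.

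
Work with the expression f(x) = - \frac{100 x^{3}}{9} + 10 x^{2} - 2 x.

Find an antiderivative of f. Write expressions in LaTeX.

An antiderivative is F(x) = - \frac{25 x^{4}}{9} + \frac{10 x^{3}}{3} - x^{2}.

The substitution u = \frac{5 x^{2}}{3} - x works: f is exactly (dF/du)*(du/dx) for that inner function.
Check: d/dx[- \frac{25 x^{4}}{9} + \frac{10 x^{3}}{3} - x^{2}] = - \frac{100 x^{3}}{9} + 10 x^{2} - 2 x = f(x).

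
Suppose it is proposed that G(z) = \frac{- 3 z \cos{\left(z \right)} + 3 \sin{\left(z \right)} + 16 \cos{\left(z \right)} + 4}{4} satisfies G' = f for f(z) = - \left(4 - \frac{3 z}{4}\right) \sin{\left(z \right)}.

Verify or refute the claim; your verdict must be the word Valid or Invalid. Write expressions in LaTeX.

Valid - the claim checks out under differentiation.

d/dz[G] = \frac{3 z \sin{\left(z \right)}}{4} - 4 \sin{\left(z \right)}
This equals f(z) exactly, so the claim holds.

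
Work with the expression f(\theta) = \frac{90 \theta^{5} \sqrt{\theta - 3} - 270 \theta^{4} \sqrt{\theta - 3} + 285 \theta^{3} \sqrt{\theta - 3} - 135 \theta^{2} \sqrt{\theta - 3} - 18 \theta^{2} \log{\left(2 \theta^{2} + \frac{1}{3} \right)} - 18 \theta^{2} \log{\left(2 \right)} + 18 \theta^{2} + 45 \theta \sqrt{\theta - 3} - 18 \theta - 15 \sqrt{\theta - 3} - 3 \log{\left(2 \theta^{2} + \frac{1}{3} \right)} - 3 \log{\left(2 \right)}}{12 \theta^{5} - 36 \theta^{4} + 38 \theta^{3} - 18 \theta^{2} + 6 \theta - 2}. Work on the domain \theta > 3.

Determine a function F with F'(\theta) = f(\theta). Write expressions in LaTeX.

Whatever form F(\theta) takes, F'(\theta) = f(\theta) is non-negotiable.
Check: d/d\theta[\frac{20 \left(\theta - 3\right)^{\frac{3}{2}} \left(\theta - 1\right)^{2} + 3 \log{\left(4 \theta^{2} + \frac{2}{3} \right)}}{4 \left(\theta - 1\right)^{2}}] = \frac{90 \theta^{5} \sqrt{\theta - 3} - 270 \theta^{4} \sqrt{\theta - 3} + 285 \theta^{3} \sqrt{\theta - 3} - 135 \theta^{2} \sqrt{\theta - 3} - 18 \theta^{2} \log{\left(2 \theta^{2} + \frac{1}{3} \right)} - 18 \theta^{2} \log{\left(2 \right)} + 18 \theta^{2} + 45 \theta \sqrt{\theta - 3} - 18 \theta - 15 \sqrt{\theta - 3} - 3 \log{\left(2 \theta^{2} + \frac{1}{3} \right)} - 3 \log{\left(2 \right)}}{12 \theta^{5} - 36 \theta^{4} + 38 \theta^{3} - 18 \theta^{2} + 6 \theta - 2} = f(\theta).

An antiderivative is F(\theta) = \frac{20 \left(\theta - 3\right)^{\frac{3}{2}} \left(\theta - 1\right)^{2} + 3 \log{\left(4 \theta^{2} + \frac{2}{3} \right)}}{4 \left(\theta - 1\right)^{2}}.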